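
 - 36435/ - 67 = 36435/67 = 543.81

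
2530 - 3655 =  - 1125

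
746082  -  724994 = 21088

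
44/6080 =11/1520= 0.01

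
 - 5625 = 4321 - 9946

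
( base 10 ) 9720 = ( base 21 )110I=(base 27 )D90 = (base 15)2d30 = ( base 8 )22770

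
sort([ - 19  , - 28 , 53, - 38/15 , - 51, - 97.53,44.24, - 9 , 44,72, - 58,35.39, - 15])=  [- 97.53,-58, - 51, - 28 , - 19, - 15,  -  9, - 38/15, 35.39,44, 44.24, 53,72] 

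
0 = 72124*0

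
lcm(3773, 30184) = 30184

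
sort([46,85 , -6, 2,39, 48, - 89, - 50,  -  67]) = [-89, - 67, - 50, - 6,2,39,46 , 48,85] 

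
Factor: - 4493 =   -  4493^1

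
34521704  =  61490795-26969091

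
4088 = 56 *73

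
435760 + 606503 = 1042263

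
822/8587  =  822/8587 = 0.10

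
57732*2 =115464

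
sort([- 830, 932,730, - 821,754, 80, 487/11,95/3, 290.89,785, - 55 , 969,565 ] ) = [ - 830,-821,  -  55, 95/3,487/11, 80, 290.89,565, 730,754,785, 932,969 ]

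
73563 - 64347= 9216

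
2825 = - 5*( - 565)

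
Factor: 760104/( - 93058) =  - 972/119= - 2^2*3^5*7^( - 1 )*17^(-1)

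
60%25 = 10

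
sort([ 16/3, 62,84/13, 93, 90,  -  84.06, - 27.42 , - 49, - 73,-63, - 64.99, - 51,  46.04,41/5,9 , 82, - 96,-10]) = [ - 96, - 84.06, - 73, - 64.99 , - 63, - 51, - 49 , - 27.42, - 10,16/3, 84/13,  41/5, 9, 46.04, 62,  82, 90, 93 ] 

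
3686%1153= 227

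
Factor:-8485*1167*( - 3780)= 2^2 *3^4 *5^2* 7^1*389^1*1697^1 = 37429541100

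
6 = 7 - 1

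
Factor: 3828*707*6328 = 17126073888  =  2^5*3^1 *7^2*11^1 *29^1* 101^1 * 113^1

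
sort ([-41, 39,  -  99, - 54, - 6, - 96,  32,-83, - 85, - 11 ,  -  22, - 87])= [ - 99,-96, - 87,-85, -83,-54,-41,-22, - 11, - 6,32,39]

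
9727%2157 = 1099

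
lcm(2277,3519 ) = 38709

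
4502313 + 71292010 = 75794323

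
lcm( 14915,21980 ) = 417620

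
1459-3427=-1968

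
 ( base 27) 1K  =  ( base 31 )1g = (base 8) 57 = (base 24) 1N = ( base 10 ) 47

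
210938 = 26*8113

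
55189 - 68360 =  - 13171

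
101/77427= 101/77427 = 0.00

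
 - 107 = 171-278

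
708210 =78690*9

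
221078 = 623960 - 402882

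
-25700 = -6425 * 4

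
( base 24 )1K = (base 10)44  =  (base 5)134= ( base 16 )2C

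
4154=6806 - 2652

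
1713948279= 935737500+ 778210779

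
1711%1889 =1711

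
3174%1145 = 884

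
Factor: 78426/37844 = 2^( - 1 )*3^2*4357^1 * 9461^( - 1)  =  39213/18922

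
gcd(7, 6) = 1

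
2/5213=2/5213 = 0.00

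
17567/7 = 17567/7 = 2509.57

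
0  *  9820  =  0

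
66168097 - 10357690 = 55810407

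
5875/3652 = 5875/3652 = 1.61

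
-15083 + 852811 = 837728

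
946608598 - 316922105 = 629686493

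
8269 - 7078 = 1191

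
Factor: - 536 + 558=2^1*11^1 =22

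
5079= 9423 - 4344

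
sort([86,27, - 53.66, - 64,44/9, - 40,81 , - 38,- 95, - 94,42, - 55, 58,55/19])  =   [-95, - 94,-64, - 55, - 53.66, - 40, - 38,55/19,44/9, 27,42, 58,81, 86 ]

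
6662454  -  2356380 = 4306074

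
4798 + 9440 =14238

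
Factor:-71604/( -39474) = 78/43 = 2^1 * 3^1*13^1*43^(-1)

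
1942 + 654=2596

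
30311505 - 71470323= - 41158818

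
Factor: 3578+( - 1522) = 2056 = 2^3*257^1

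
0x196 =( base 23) HF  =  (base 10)406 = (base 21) j7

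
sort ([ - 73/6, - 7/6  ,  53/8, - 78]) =[ - 78,- 73/6 , - 7/6,53/8] 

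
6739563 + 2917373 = 9656936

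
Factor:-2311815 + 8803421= 6491606  =  2^1*11^1*295073^1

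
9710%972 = 962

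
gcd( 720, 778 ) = 2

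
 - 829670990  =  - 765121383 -64549607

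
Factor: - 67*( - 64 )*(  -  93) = - 398784 = - 2^6*3^1*31^1 * 67^1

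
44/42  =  1  +  1/21 = 1.05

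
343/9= 38+1/9  =  38.11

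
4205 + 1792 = 5997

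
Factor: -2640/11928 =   -  110/497 =-2^1*5^1*7^( - 1) * 11^1*71^( - 1)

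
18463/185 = 99 + 4/5 = 99.80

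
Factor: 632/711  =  8/9  =  2^3 *3^( - 2 )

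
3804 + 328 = 4132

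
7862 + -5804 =2058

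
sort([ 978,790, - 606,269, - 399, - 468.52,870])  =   [  -  606, - 468.52,  -  399, 269 , 790 , 870,978 ]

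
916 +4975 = 5891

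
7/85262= 7/85262 = 0.00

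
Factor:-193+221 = 2^2*7^1 = 28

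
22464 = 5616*4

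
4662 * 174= 811188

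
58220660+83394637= 141615297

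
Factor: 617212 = 2^2 * 154303^1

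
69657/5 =13931 + 2/5 = 13931.40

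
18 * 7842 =141156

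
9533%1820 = 433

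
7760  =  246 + 7514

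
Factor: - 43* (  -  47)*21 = 42441 = 3^1*7^1 * 43^1*47^1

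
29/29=1  =  1.00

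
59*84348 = 4976532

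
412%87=64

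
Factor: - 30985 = -5^1*6197^1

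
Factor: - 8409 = - 3^1*  2803^1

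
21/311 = 21/311 = 0.07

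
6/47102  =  3/23551 = 0.00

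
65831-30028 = 35803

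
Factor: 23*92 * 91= 192556  =  2^2 * 7^1 * 13^1*23^2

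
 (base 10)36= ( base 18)20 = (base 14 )28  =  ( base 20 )1g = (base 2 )100100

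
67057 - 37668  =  29389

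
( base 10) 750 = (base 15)350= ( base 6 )3250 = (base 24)176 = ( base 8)1356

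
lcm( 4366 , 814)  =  48026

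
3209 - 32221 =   -  29012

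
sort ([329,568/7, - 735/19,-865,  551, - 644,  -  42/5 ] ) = [ - 865, - 644,-735/19,  -  42/5,568/7,329,551] 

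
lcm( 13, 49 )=637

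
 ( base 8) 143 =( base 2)1100011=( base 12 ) 83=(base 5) 344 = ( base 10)99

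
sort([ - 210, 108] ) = [  -  210, 108 ] 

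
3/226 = 3/226 = 0.01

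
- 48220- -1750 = -46470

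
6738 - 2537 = 4201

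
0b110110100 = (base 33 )D7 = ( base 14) 232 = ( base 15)1e1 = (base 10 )436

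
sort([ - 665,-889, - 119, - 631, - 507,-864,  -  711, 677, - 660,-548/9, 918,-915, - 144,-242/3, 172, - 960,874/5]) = [ - 960,-915, - 889,  -  864,- 711,-665,  -  660, - 631,  -  507,-144, - 119, - 242/3,-548/9, 172, 874/5, 677,918]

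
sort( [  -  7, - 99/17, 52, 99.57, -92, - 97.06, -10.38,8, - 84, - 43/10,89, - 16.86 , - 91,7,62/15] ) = [  -  97.06, - 92, - 91,- 84, - 16.86, - 10.38, - 7, - 99/17,-43/10, 62/15,7,8, 52,  89, 99.57 ]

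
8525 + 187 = 8712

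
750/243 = 3 + 7/81  =  3.09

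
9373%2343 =1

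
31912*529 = 16881448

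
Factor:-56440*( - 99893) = 2^3*5^1*17^1*83^1*191^1*523^1 = 5637960920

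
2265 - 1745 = 520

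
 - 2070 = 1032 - 3102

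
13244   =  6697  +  6547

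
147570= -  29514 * ( - 5 ) 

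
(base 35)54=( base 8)263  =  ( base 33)5e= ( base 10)179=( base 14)CB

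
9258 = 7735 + 1523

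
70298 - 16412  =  53886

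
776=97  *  8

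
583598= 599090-15492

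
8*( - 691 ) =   -  5528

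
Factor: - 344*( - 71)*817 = 2^3 *19^1*43^2*71^1 = 19954408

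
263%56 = 39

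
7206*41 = 295446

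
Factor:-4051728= - 2^4*3^3* 83^1*113^1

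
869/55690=869/55690=0.02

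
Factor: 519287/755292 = 2^( - 2)*3^( - 1)*113^( - 1)*557^( - 1 )*519287^1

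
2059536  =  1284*1604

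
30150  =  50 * 603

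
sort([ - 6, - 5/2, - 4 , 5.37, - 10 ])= [ - 10  , - 6,-4, - 5/2,5.37 ]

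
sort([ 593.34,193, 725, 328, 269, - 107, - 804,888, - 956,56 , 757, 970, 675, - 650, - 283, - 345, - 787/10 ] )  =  [ - 956, - 804, -650, - 345, - 283, - 107, - 787/10, 56, 193, 269, 328, 593.34 , 675,725,  757, 888,970]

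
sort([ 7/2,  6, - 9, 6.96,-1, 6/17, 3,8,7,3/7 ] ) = [ - 9, - 1, 6/17, 3/7, 3, 7/2, 6,6.96, 7 , 8 ] 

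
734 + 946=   1680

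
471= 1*471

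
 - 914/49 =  - 914/49 = -18.65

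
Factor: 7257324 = 2^2*3^1*709^1*853^1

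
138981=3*46327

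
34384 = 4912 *7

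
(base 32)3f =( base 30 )3L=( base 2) 1101111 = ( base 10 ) 111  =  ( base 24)4f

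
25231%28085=25231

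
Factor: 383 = 383^1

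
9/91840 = 9/91840 =0.00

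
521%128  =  9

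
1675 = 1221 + 454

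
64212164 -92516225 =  - 28304061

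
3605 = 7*515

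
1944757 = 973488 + 971269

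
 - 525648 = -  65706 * 8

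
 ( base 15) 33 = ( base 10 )48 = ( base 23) 22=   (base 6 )120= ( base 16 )30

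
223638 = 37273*6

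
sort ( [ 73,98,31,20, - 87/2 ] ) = [-87/2, 20, 31,73, 98 ] 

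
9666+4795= 14461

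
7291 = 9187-1896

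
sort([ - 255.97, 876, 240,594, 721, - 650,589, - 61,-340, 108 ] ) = [ - 650, - 340, - 255.97, - 61,108,240, 589, 594, 721,  876 ] 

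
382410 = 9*42490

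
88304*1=88304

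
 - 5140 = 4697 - 9837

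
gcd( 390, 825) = 15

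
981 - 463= 518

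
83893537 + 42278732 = 126172269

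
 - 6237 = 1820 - 8057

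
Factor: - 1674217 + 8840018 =2341^1 * 3061^1  =  7165801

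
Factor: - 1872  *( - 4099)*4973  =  2^4 *3^2*13^1*4099^1* 4973^1 = 38159460144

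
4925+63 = 4988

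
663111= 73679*9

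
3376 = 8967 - 5591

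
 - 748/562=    - 2 + 188/281 = - 1.33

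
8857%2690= 787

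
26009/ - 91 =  - 286 + 17/91  =  -285.81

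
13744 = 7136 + 6608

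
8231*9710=79923010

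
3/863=3/863=0.00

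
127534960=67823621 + 59711339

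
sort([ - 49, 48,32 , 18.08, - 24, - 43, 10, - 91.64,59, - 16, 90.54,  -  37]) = [  -  91.64, - 49,-43, - 37, - 24, - 16 , 10, 18.08,  32, 48, 59, 90.54]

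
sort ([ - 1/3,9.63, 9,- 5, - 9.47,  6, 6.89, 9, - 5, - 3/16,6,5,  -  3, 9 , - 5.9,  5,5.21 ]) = [ - 9.47,-5.9, - 5,-5, - 3, - 1/3, - 3/16,5,5, 5.21, 6,6, 6.89,  9,9, 9,  9.63 ]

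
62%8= 6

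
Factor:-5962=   -  2^1*11^1*271^1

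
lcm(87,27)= 783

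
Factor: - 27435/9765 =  - 3^( -1)*7^( - 1)*59^1 = - 59/21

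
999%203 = 187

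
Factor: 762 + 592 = 2^1*677^1 =1354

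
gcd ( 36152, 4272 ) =8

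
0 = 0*714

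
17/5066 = 1/298  =  0.00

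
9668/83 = 9668/83 = 116.48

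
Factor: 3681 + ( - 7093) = -3412= - 2^2*853^1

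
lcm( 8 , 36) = 72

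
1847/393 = 1847/393 = 4.70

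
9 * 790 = 7110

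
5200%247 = 13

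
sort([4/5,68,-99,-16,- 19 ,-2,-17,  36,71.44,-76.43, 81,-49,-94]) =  [ - 99,-94,-76.43, - 49, - 19, - 17,  -  16, -2, 4/5, 36,  68, 71.44, 81 ]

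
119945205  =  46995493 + 72949712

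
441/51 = 147/17 = 8.65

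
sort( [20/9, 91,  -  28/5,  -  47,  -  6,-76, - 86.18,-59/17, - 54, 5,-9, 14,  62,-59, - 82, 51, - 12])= [ - 86.18, - 82, - 76, - 59, - 54, - 47,-12 ,-9, - 6, - 28/5, - 59/17,  20/9, 5 , 14, 51, 62 , 91 ]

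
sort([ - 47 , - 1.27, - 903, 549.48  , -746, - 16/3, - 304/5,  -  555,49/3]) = [ - 903, - 746,  -  555, - 304/5, - 47, - 16/3, - 1.27,49/3, 549.48]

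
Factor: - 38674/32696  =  -2^ ( - 2 )*67^( - 1) * 317^1 = - 317/268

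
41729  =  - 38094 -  - 79823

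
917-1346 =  -429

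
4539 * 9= 40851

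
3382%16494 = 3382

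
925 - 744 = 181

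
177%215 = 177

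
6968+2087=9055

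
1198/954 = 599/477 = 1.26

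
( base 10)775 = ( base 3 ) 1001201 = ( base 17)2BA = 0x307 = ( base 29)QL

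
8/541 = 8/541 =0.01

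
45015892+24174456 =69190348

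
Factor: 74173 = 11^2*613^1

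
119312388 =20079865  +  99232523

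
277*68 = 18836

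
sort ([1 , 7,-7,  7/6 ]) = [-7,1,  7/6,7 ] 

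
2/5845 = 2/5845=0.00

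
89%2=1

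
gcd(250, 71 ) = 1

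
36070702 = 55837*646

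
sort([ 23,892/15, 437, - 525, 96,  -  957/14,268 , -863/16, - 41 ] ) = [ - 525 , - 957/14, -863/16, - 41,23,892/15,96, 268,437] 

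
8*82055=656440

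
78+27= 105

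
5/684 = 5/684 =0.01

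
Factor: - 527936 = - 2^6*73^1*113^1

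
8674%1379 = 400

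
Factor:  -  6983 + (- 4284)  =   - 19^1*593^1 =- 11267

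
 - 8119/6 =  - 1354 +5/6 = - 1353.17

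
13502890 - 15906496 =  - 2403606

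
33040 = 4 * 8260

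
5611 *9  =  50499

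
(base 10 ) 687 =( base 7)2001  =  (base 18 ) 223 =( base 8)1257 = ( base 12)493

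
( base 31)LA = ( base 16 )295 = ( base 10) 661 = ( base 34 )jf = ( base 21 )1aa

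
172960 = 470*368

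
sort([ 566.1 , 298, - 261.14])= [-261.14,298,566.1]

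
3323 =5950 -2627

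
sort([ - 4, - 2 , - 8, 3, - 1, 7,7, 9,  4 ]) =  [ - 8, -4, -2, - 1, 3 , 4, 7, 7, 9] 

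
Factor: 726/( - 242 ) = - 3^1 = - 3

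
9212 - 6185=3027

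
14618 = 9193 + 5425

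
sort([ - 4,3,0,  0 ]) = [ - 4, 0,0,3 ] 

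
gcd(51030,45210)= 30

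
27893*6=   167358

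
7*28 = 196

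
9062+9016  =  18078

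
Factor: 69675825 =3^1*5^2*929011^1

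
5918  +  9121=15039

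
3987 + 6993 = 10980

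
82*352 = 28864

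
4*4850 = 19400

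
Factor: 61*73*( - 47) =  - 209291 = - 47^1*61^1  *73^1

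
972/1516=243/379 =0.64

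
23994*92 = 2207448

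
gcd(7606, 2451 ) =1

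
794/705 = 1 + 89/705= 1.13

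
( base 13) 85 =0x6D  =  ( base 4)1231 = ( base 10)109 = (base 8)155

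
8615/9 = 957 + 2/9 = 957.22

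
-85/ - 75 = 17/15 = 1.13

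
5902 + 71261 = 77163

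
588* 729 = 428652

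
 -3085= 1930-5015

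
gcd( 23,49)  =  1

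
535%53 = 5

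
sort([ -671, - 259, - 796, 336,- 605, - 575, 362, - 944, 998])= [- 944,-796, - 671, - 605,-575, - 259, 336, 362, 998] 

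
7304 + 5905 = 13209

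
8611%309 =268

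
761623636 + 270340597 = 1031964233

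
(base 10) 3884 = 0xF2C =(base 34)3c8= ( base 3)12022212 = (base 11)2a11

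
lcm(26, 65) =130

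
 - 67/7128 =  - 67/7128 =- 0.01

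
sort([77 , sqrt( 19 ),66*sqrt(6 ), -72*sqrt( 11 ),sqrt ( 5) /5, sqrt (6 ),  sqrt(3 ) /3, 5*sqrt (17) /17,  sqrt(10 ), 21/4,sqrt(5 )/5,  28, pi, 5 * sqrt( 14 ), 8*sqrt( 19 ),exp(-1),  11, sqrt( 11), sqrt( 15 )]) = [  -  72 * sqrt( 11 ),exp (-1), sqrt( 5 )/5,sqrt (5)/5,sqrt( 3 )/3 , 5* sqrt(17)/17, sqrt( 6),pi,sqrt( 10 ), sqrt ( 11),sqrt(15 ) , sqrt( 19),  21/4,11,5*sqrt(14),  28, 8 * sqrt (19 ), 77,66 *sqrt( 6) ]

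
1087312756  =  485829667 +601483089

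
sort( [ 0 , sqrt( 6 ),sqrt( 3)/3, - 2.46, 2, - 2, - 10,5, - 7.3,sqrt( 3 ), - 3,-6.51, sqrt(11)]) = [  -  10, - 7.3,-6.51, - 3, - 2.46, - 2,0, sqrt( 3 )/3,sqrt( 3),2, sqrt( 6),sqrt(11),5]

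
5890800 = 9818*600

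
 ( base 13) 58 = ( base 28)2H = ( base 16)49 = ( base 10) 73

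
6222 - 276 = 5946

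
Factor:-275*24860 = -6836500 = -2^2*5^3*11^2* 113^1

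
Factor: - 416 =-2^5*13^1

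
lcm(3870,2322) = 11610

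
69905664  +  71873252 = 141778916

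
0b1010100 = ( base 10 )84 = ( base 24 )3C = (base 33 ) 2I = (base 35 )2E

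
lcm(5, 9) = 45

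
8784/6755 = 1 + 2029/6755 = 1.30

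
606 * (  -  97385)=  - 59015310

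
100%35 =30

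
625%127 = 117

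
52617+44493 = 97110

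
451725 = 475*951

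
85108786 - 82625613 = 2483173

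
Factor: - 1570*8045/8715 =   -  2526130/1743 = - 2^1*3^( - 1)*5^1*7^(-1)*83^( -1)*157^1*1609^1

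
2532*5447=13791804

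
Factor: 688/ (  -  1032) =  - 2/3 = - 2^1*3^ ( - 1)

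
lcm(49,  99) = 4851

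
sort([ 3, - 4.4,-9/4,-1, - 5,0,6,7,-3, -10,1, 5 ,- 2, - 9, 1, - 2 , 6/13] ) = [ - 10, - 9, - 5, -4.4, - 3, - 9/4,  -  2, - 2, - 1, 0,6/13,1,  1 , 3,5,6, 7 ]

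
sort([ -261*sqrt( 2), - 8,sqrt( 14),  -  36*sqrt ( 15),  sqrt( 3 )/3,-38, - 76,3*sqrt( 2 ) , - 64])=[-261*sqrt ( 2 ) ,-36*sqrt(15),-76, - 64, - 38 , - 8,sqrt( 3)/3,sqrt( 14), 3*sqrt( 2)] 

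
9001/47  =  9001/47 = 191.51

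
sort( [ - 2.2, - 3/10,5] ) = [ - 2.2,- 3/10, 5 ] 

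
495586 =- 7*( - 70798 )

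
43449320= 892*48710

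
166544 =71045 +95499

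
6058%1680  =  1018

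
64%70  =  64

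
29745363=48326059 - 18580696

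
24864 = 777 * 32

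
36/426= 6/71 = 0.08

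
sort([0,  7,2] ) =[0,2 , 7]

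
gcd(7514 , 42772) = 578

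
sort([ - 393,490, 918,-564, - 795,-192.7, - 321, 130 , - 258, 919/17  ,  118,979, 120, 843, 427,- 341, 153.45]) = [-795,  -  564,-393, - 341, -321, - 258,-192.7,  919/17, 118,  120,130, 153.45, 427,490, 843,918, 979] 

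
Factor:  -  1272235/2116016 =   -  2^( - 4 ) * 5^1*7^(-2 ) * 2699^(-1 )*254447^1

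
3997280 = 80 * 49966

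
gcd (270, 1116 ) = 18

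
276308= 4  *69077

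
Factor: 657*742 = 487494  =  2^1* 3^2*7^1*53^1*73^1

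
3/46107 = 1/15369  =  0.00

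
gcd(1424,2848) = 1424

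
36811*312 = 11485032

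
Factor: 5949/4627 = 9/7 = 3^2 * 7^ ( - 1)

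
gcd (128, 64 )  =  64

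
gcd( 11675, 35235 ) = 5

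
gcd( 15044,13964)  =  4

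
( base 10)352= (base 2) 101100000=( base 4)11200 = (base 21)gg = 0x160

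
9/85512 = 3/28504 = 0.00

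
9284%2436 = 1976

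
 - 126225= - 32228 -93997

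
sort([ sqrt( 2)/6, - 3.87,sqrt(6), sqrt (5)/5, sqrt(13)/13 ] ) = [- 3.87,sqrt(2)/6, sqrt ( 13)/13 , sqrt(5 ) /5, sqrt( 6 ) ]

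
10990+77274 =88264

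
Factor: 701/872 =2^(-3)*109^( -1 ) * 701^1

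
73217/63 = 1162 + 11/63 = 1162.17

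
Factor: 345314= 2^1*172657^1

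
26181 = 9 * 2909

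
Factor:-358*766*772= - 2^4*179^1 * 193^1*383^1 =- 211704016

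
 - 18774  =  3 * (-6258)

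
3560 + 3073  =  6633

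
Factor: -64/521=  - 2^6*521^ ( - 1 )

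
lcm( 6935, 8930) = 651890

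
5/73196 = 5/73196 = 0.00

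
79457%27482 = 24493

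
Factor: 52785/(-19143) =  - 5^1*17^1*23^1*709^( - 1) = - 1955/709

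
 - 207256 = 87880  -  295136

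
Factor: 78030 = 2^1*3^3*5^1*17^2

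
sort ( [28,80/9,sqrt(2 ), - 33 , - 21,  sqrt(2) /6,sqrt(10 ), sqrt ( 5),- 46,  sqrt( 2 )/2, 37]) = [ - 46 , - 33, - 21,  sqrt( 2) /6 , sqrt( 2)/2,sqrt( 2), sqrt( 5 ),sqrt(10 ) , 80/9,28,  37 ] 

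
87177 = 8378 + 78799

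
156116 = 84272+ 71844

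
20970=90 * 233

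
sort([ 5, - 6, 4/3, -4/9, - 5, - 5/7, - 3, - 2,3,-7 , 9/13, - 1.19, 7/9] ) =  [ - 7, - 6, - 5, - 3, - 2, - 1.19, - 5/7, - 4/9,9/13,  7/9,4/3,3,5 ] 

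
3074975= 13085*235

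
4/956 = 1/239 = 0.00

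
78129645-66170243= 11959402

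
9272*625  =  5795000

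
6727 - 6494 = 233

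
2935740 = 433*6780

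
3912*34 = 133008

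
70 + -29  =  41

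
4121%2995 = 1126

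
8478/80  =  105 + 39/40  =  105.97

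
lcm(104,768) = 9984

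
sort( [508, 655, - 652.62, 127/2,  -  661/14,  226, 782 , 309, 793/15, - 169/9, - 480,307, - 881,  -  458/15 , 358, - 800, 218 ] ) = [ - 881, - 800, - 652.62, - 480, - 661/14, - 458/15,-169/9,793/15,127/2, 218,226,307,  309, 358, 508 , 655,782]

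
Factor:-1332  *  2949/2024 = -2^(-1 )*3^3*11^( - 1)*23^ (  -  1 )*37^1*983^1 = - 982017/506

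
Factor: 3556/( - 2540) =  - 7/5=-5^(-1)*7^1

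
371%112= 35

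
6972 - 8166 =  - 1194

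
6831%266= 181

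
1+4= 5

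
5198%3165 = 2033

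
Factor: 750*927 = 2^1*3^3*5^3*103^1 = 695250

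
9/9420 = 3/3140 = 0.00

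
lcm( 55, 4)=220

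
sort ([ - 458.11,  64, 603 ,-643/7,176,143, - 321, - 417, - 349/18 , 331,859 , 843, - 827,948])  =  [-827 , - 458.11, - 417, - 321, - 643/7, - 349/18 , 64 , 143,176, 331,603 , 843 , 859, 948]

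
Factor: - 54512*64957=-3540935984 = -2^4* 17^1*3407^1*3821^1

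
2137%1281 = 856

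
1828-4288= - 2460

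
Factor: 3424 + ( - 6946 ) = -2^1*3^1*587^1 = -  3522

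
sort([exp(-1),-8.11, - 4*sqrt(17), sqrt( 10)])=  [ - 4*sqrt( 17 ), - 8.11, exp( - 1 ), sqrt(10 )] 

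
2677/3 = 2677/3 = 892.33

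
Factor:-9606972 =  - 2^2*3^1*17^1*47093^1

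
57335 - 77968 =- 20633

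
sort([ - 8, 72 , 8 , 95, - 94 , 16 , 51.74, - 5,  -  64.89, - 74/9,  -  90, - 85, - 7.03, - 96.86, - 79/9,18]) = [ - 96.86, - 94 ,  -  90,-85, - 64.89, - 79/9,-74/9, - 8, - 7.03, - 5,8,16,18, 51.74,72, 95] 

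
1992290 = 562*3545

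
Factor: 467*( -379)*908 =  - 2^2 *227^1*379^1*467^1 = -160709644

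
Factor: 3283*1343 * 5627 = 7^2*17^2 * 67^1*79^1*331^1 = 24809831263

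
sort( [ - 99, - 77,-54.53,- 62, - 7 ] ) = [ - 99,- 77, - 62, - 54.53, - 7]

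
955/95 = 191/19 = 10.05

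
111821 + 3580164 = 3691985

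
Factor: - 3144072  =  -2^3 * 3^1*269^1*487^1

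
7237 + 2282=9519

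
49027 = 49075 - 48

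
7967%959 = 295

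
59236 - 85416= - 26180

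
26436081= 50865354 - 24429273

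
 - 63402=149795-213197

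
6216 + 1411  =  7627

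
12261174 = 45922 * 267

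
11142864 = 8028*1388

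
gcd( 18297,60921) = 9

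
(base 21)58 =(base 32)3h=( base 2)1110001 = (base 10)113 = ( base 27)45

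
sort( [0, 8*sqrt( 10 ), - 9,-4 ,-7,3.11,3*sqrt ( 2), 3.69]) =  [  -  9,-7,- 4,0,3.11 , 3.69 , 3*sqrt( 2 ) , 8 *sqrt(10)] 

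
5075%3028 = 2047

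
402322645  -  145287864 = 257034781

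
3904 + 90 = 3994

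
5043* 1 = 5043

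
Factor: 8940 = 2^2 * 3^1 * 5^1*149^1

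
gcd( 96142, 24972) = 2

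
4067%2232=1835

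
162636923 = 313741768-151104845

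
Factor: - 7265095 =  - 5^1*1453019^1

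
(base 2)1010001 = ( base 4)1101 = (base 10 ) 81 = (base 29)2N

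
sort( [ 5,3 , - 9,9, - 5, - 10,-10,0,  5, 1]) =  [ - 10,  -  10,  -  9, - 5,0, 1, 3,5,5, 9]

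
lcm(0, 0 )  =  0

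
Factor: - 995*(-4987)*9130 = 2^1*5^2*11^1 *83^1*199^1*4987^1 =45303653450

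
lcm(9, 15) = 45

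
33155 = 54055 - 20900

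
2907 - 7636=-4729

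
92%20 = 12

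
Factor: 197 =197^1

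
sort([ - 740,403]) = [ -740, 403 ]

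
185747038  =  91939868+93807170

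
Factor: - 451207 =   -  451207^1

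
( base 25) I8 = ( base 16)1ca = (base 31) eo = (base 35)d3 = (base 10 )458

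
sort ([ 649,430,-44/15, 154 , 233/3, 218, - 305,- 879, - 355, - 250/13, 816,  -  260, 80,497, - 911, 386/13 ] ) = [ - 911, - 879, - 355, - 305,-260, - 250/13, - 44/15,386/13,233/3,  80, 154,  218, 430,497, 649,  816] 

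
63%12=3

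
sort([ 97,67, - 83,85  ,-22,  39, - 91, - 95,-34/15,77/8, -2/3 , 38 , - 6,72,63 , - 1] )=[ - 95,-91, - 83,  -  22 , - 6, - 34/15, -1 , - 2/3, 77/8,38,39,63, 67, 72, 85,97 ]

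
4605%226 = 85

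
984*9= 8856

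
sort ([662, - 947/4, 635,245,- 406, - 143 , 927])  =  [  -  406, - 947/4,  -  143,245, 635,662,927]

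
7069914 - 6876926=192988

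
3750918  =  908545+2842373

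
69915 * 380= 26567700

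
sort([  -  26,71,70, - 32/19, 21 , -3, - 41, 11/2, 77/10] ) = [- 41, - 26,-3, - 32/19, 11/2,77/10, 21,70, 71]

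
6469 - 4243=2226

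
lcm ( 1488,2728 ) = 16368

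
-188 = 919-1107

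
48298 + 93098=141396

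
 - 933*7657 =-7143981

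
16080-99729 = -83649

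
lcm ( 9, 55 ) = 495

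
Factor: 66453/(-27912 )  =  -2^(-3)*17^1*1163^( - 1 )*1303^1 = - 22151/9304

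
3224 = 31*104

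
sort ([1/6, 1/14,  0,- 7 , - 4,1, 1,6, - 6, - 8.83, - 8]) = [-8.83, - 8, - 7,-6, - 4,0,1/14,1/6 , 1,1,6]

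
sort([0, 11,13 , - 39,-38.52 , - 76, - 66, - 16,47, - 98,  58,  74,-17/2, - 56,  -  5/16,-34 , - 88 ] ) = [ - 98, - 88 , - 76, - 66, - 56, - 39, - 38.52, - 34, - 16, - 17/2, - 5/16, 0 , 11, 13,  47 , 58,74]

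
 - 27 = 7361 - 7388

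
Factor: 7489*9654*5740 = 2^3*3^1*5^1*7^1*41^1*1609^1*7489^1 = 414995146440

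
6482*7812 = 50637384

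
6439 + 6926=13365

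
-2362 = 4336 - 6698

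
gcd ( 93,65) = 1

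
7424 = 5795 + 1629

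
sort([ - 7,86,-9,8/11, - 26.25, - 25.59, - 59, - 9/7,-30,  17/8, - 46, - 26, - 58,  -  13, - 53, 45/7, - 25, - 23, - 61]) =[ - 61, - 59, - 58, - 53, - 46, - 30, - 26.25,-26, - 25.59  , - 25,  -  23,  -  13 , - 9, - 7, - 9/7, 8/11,17/8, 45/7  ,  86]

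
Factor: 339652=2^2*84913^1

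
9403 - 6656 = 2747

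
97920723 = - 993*(  -  98611 ) 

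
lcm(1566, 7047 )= 14094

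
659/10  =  659/10 =65.90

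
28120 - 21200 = 6920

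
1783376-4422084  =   - 2638708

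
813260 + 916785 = 1730045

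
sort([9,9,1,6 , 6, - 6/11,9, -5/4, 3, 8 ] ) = [ - 5/4,-6/11,1,3, 6,6,8,9,9,9] 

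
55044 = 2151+52893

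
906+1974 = 2880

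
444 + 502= 946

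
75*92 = 6900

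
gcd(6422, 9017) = 1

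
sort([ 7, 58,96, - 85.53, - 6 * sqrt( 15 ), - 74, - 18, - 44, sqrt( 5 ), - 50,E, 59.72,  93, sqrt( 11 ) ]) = [-85.53, - 74 , - 50,  -  44, - 6*sqrt (15), - 18, sqrt( 5 ),E,sqrt (11) , 7,  58,59.72,93, 96]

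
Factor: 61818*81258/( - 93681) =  -2^2*7^( - 1) * 29^1*467^1 * 1487^( - 1)*10303^1 = -558134116/10409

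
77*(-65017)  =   - 5006309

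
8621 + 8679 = 17300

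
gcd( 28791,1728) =9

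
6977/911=7 + 600/911 = 7.66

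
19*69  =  1311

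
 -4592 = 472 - 5064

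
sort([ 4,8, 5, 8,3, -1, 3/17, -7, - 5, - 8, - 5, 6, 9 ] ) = [ - 8, - 7, - 5, - 5, - 1,3/17,3, 4,5,6, 8,8, 9] 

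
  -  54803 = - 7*7829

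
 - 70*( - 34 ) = 2380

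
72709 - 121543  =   - 48834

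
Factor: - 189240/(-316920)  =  83^1*139^( - 1 )= 83/139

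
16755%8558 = 8197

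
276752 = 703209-426457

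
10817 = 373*29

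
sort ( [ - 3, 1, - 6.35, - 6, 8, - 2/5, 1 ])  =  [ - 6.35, - 6, - 3,-2/5, 1,1, 8 ]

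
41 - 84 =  - 43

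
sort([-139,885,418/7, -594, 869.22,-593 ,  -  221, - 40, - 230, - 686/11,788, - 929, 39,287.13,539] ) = [ - 929, -594, - 593  , - 230, - 221, - 139, - 686/11,  -  40,39,418/7,287.13,539,788,869.22, 885]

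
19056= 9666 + 9390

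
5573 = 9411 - 3838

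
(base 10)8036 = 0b1111101100100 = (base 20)101G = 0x1F64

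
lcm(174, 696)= 696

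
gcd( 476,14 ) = 14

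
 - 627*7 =-4389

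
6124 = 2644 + 3480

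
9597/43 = 9597/43  =  223.19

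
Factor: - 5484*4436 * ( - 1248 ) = 30360125952 = 2^9*3^2 * 13^1*457^1*1109^1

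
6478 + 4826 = 11304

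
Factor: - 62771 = - 41^1*1531^1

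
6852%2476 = 1900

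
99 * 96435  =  9547065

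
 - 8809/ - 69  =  127 + 2/3= 127.67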